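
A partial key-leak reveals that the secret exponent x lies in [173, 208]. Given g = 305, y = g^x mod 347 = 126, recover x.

Compute 305^173 mod 347 = 346, then multiply by 305 repeatedly:
  305^173=346  305^174=42  305^175=318  305^176=177  305^177=200
  305^178=275  305^179=248  305^180=341  305^181=252  305^182=173
  305^183=21  305^184=159  305^185=262  305^186=100  305^187=311
  305^188=124  305^189=344  305^190=126
Found 126 at exponent 190.

190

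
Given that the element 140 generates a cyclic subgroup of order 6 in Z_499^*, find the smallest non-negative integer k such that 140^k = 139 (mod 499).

2

Successive powers of 140 modulo 499:
  140^0=1  140^1=140  140^2=139
So 140^2 ≡ 139 (mod 499), giving k = 2.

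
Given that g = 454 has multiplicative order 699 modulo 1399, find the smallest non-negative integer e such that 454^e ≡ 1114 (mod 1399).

495

Baby-step giant-step with m = ceil(sqrt(699)) = 27.
Baby table (454^j mod 1399 for j=0..26):
  0:1  1:454  2:463  3:352  4:322  5:692  6:792  7:25
  8:158  9:383  10:406  11:1055  12:512  13:214  14:625  15:1152
  16:1181  17:357  18:1193  19:209  20:1153  21:236  22:820  23:146
  24:531  25:446  26:1028
Giant step factor: 454^(-27) ≡ 250 (mod 1399).
Scan 1114·250^i mod 1399 for i = 0, 1, …:
  i=0: 1114   i=1: 99   i=2: 967   i=3: 1122
  i=4: 700   i=5: 125   i=6: 472   i=7: 484
  i=8: 686   i=9: 822     …   i=17: 466
  i=18: 383
Match at i=18, j=9: e = 18·27 + 9 = 495.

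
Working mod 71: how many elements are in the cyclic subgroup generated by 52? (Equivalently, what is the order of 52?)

70

The order of 52 must divide p − 1 = 70 = 2 · 5 · 7.
Divisors: 1, 2, 5, 7, 10, 14, 35, 70.
Check each in increasing order: 52^1 ≡ 52;  52^2 ≡ 6;  52^5 ≡ 26;  52^7 ≡ 14;  52^10 ≡ 37;  52^14 ≡ 54;  52^35 ≡ 70;  52^70 ≡ 1.
Smallest exponent giving 1 is 70.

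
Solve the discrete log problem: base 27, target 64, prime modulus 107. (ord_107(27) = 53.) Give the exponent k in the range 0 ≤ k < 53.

50

Baby-step giant-step with m = ceil(sqrt(53)) = 8.
Baby table (27^j mod 107 for j=0..7):
  0:1  1:27  2:87  3:102  4:79  5:100  6:25  7:33
Giant step factor: 27^(-8) ≡ 52 (mod 107).
Scan 64·52^i mod 107 for i = 0, 1, …:
  i=0: 64   i=1: 11   i=2: 37   i=3: 105
  i=4: 3   i=5: 49   i=6: 87
Match at i=6, j=2: k = 6·8 + 2 = 50.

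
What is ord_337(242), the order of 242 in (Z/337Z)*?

168

The order of 242 must divide p − 1 = 336 = 2^4 · 3 · 7.
Divisors: 1, 2, 3, 4, 6, 7, 8, 12, 14, 16, 21, 24, 28, 42, 48, 56, 84, 112, 168, 336.
Check each in increasing order: 242^1 ≡ 242;  242^2 ≡ 263;  242^3 ≡ 290;  242^4 ≡ 84;  242^6 ≡ 187;  242^7 ≡ 96;  242^8 ≡ 316;  242^12 ≡ 258;  242^14 ≡ 117;  242^16 ≡ 104;  242^21 ≡ 111;  242^24 ≡ 175;  242^28 ≡ 209;  242^42 ≡ 189;  242^48 ≡ 295;  242^56 ≡ 208;  242^84 ≡ 336;  242^112 ≡ 128;  242^168 ≡ 1.
Smallest exponent giving 1 is 168.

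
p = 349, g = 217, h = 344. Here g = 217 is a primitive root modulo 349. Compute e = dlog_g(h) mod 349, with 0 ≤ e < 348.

152

Baby-step giant-step with m = ceil(sqrt(348)) = 19.
Baby table (217^j mod 349 for j=0..18):
  0:1  1:217  2:323  3:291  4:327  5:112  6:223  7:229
  8:135  9:328  10:329  11:197  12:171  13:113  14:91  15:203
  16:77  17:306  18:92
Giant step factor: 217^(-19) ≡ 59 (mod 349).
Scan 344·59^i mod 349 for i = 0, 1, …:
  i=0: 344   i=1: 54   i=2: 45   i=3: 212
  i=4: 293   i=5: 186   i=6: 155   i=7: 71
  i=8: 1
Match at i=8, j=0: e = 8·19 + 0 = 152.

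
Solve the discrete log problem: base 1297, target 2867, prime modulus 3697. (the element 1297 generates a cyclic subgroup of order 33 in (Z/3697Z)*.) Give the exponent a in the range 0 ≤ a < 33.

Successive powers of 1297 modulo 3697:
  1297^0=1  1297^1=1297  1297^2=74  1297^3=3553  1297^4=1779  1297^5=435
  1297^6=2251  1297^7=2614  1297^8=209  1297^9=1192  1297^10=678  1297^11=3177
  1297^12=2111  1297^13=2187  1297^14=940  1297^15=2867
So 1297^15 ≡ 2867 (mod 3697), giving a = 15.

15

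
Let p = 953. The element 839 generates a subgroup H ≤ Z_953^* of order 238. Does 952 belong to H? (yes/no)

952 ∈ ⟨839⟩ iff 952^238 ≡ 1 (mod 953), since |⟨839⟩| = 238.
952^238 mod 953 = 1.
Since 1 = 1, 952 lies in the subgroup.

yes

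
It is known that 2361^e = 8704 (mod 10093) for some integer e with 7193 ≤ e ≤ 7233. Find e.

Compute 2361^7193 mod 10093 = 10039, then multiply by 2361 repeatedly:
  2361^7193=10039  2361^7194=3715  2361^7195=298  2361^7196=7161  2361^7197=1346
  2361^7198=8704
Found 8704 at exponent 7198.

7198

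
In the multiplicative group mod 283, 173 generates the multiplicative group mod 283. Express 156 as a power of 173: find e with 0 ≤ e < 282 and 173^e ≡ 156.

63

Baby-step giant-step with m = ceil(sqrt(282)) = 17.
Baby table (173^j mod 283 for j=0..16):
  0:1  1:173  2:214  3:232  4:233  5:123  6:54  7:3
  8:236  9:76  10:130  11:133  12:86  13:162  14:9  15:142
  16:228
Giant step factor: 173^(-17) ≡ 82 (mod 283).
Scan 156·82^i mod 283 for i = 0, 1, …:
  i=0: 156   i=1: 57   i=2: 146   i=3: 86
Match at i=3, j=12: e = 3·17 + 12 = 63.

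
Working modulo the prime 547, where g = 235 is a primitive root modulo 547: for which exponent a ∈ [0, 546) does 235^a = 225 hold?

388

Baby-step giant-step with m = ceil(sqrt(546)) = 24.
Baby table (235^j mod 547 for j=0..23):
  0:1  1:235  2:525  3:300  4:484  5:511  6:292  7:245
  8:140  9:80  10:202  11:428  12:479  13:430  14:402  15:386
  16:455  17:260  18:383  19:297  20:326  21:30  22:486  23:434
Giant step factor: 235^(-24) ≡ 311 (mod 547).
Scan 225·311^i mod 547 for i = 0, 1, …:
  i=0: 225   i=1: 506   i=2: 377   i=3: 189
  i=4: 250   i=5: 76   i=6: 115   i=7: 210
  i=8: 217   i=9: 206     …   i=15: 239
  i=16: 484
Match at i=16, j=4: a = 16·24 + 4 = 388.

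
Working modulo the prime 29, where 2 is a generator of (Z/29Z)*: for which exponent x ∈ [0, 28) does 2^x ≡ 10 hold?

Successive powers of 2 modulo 29:
  2^0=1  2^1=2  2^2=4  2^3=8  2^4=16  2^5=3
  2^6=6  2^7=12  2^8=24  2^9=19  2^10=9  2^11=18
  2^12=7  2^13=14  2^14=28  2^15=27  2^16=25  2^17=21
  2^18=13  2^19=26  2^20=23  2^21=17  2^22=5  2^23=10
So 2^23 ≡ 10 (mod 29), giving x = 23.

23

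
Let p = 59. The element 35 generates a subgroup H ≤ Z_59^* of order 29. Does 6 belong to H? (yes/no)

no

6 ∈ ⟨35⟩ iff 6^29 ≡ 1 (mod 59), since |⟨35⟩| = 29.
6^29 mod 59 = 58.
Since 58 ≠ 1, 6 does not lie in the subgroup.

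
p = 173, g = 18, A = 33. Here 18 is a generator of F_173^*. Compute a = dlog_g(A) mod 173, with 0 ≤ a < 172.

Baby-step giant-step with m = ceil(sqrt(172)) = 14.
Baby table (18^j mod 173 for j=0..13):
  0:1  1:18  2:151  3:123  4:138  5:62  6:78  7:20
  8:14  9:79  10:38  11:165  12:29  13:3
Giant step factor: 18^(-14) ≡ 157 (mod 173).
Scan 33·157^i mod 173 for i = 0, 1, …:
  i=0: 33   i=1: 164   i=2: 144   i=3: 118
  i=4: 15   i=5: 106   i=6: 34   i=7: 148
  i=8: 54   i=9: 1
Match at i=9, j=0: a = 9·14 + 0 = 126.

126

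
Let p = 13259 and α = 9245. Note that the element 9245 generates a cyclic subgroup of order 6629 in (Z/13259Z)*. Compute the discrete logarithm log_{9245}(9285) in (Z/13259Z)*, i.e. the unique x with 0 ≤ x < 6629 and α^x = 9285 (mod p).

Baby-step giant-step with m = ceil(sqrt(6629)) = 82.
Baby table (9245^j mod 13259 for j=0..81):
  0:1  1:9245  2:2511  3:10945  4:7096  5:10247  6:11219  7:7757
  8:8793  9:356  10:2988  11:5563  12:11533  13:6966  14:1707  15:3005
  16:3620  17:1184  18:7405  19:3008  20:4837  21:8717  22:463  23:11037
  24:9060  25:2597  26:10475  27:10898  28:10128  29:11561  30:646  31:5720
  32:4508  33:3423  34:9661  35:3321  36:8060  37:12379  38:5426  39:4573
  40:7693  41:509  42:12019  43:5235  44:2225  45:5416  46:4936  47:9101
  48:10390  49:7354  50:8837  51:9366  52:7400  53:9819  54:5541  55:7028
  56:4760  57:12838  58:6001  59:3589  60:6287  61:9118  62:8447  63:10264
  64:9276  65:10667  66:9232  67:1657  68:4820  69:10660  70:10812  71:10598
  72:7759  73:765  74:5378  75:11619  76:6496  77:5509  78:2886  79:3962
  80:7332  81:4332
Giant step factor: 9245^(-82) ≡ 11372 (mod 13259).
Scan 9285·11372^i mod 13259 for i = 0, 1, …:
  i=0: 9285   i=1: 7603   i=2: 12636   i=3: 8809
  i=4: 4203   i=5: 11080   i=6: 1483   i=7: 12487
  i=8: 11533
Match at i=8, j=12: x = 8·82 + 12 = 668.

668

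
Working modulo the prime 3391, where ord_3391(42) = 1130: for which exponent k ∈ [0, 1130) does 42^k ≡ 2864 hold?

797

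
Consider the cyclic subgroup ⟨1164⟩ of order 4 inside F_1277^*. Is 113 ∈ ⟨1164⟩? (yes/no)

yes

⟨1164⟩ has order 4; its elements mod 1277 are {1, 113, 1164, 1276}.
113 is in this set.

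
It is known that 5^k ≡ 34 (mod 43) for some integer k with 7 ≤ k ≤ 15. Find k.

Compute 5^7 mod 43 = 37, then multiply by 5 repeatedly:
  5^7=37  5^8=13  5^9=22  5^10=24  5^11=34
Found 34 at exponent 11.

11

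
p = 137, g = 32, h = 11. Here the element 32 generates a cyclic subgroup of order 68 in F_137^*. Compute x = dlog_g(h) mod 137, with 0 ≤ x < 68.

65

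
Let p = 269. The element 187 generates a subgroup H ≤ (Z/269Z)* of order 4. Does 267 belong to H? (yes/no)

no

⟨187⟩ has order 4; its elements mod 269 are {1, 82, 187, 268}.
267 is not in this set.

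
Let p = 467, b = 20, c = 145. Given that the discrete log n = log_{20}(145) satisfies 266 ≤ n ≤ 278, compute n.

266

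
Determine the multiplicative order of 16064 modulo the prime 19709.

The order of 16064 must divide p − 1 = 19708 = 2^2 · 13 · 379.
Divisors: 1, 2, 4, 13, 26, 52, 379, 758, 1516, 4927, 9854, 19708.
Check each in increasing order: 16064^1 ≡ 16064;  16064^2 ≡ 2159;  16064^4 ≡ 9957;  16064^13 ≡ 10139;  16064^26 ≡ 16886;  16064^52 ≡ 6893;  16064^379 ≡ 3381;  16064^758 ≡ 19650;  16064^1516 ≡ 3481;  16064^4927 ≡ 1.
Smallest exponent giving 1 is 4927.

4927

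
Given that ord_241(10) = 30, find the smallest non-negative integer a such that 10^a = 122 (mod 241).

19

Successive powers of 10 modulo 241:
  10^0=1  10^1=10  10^2=100  10^3=36  10^4=119  10^5=226
  10^6=91  10^7=187  10^8=183  10^9=143  10^10=225  10^11=81
  10^12=87  10^13=147  10^14=24  10^15=240  10^16=231  10^17=141
  10^18=205  10^19=122
So 10^19 ≡ 122 (mod 241), giving a = 19.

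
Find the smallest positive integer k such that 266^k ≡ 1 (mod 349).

The order of 266 must divide p − 1 = 348 = 2^2 · 3 · 29.
Divisors: 1, 2, 3, 4, 6, 12, 29, 58, 87, 116, 174, 348.
Check each in increasing order: 266^1 ≡ 266;  266^2 ≡ 258;  266^3 ≡ 224;  266^4 ≡ 254;  266^6 ≡ 269;  266^12 ≡ 118;  266^29 ≡ 226;  266^58 ≡ 122;  266^87 ≡ 1.
Smallest exponent giving 1 is 87.

87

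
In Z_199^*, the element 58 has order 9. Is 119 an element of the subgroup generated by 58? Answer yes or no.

no

119 ∈ ⟨58⟩ iff 119^9 ≡ 1 (mod 199), since |⟨58⟩| = 9.
119^9 mod 199 = 181.
Since 181 ≠ 1, 119 does not lie in the subgroup.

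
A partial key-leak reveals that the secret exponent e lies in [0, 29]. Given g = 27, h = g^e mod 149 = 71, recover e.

Compute 27^0 mod 149 = 1, then multiply by 27 repeatedly:
  27^0=1  27^1=27  27^2=133  27^3=15  27^4=107
  27^5=58  27^6=76  27^7=115  27^8=125  27^9=97
  27^10=86  27^11=87  27^12=114  27^13=98  27^14=113
  27^15=71
Found 71 at exponent 15.

15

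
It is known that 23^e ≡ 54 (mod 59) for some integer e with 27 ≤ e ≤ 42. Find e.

41

Compute 23^27 mod 59 = 30, then multiply by 23 repeatedly:
  23^27=30  23^28=41  23^29=58  23^30=36  23^31=2
  23^32=46  23^33=55  23^34=26  23^35=8  23^36=7
  23^37=43  23^38=45  23^39=32  23^40=28  23^41=54
Found 54 at exponent 41.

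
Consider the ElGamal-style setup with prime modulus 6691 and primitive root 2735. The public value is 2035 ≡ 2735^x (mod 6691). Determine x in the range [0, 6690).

Baby-step giant-step with m = ceil(sqrt(6690)) = 82.
Baby table (2735^j mod 6691 for j=0..81):
  0:1  1:2735  2:6378  3:393  4:4295  5:4120  6:556  7:1803
  8:6629  9:4396  10:6024  11:2398  12:1350  13:5509  14:5674  15:1961
  16:3844  17:1779  18:1208  19:5217  20:3283  21:6374  22:2835  23:5547
  24:2548  25:3449  26:5396  27:4405  28:3875  29:6272  30:4887  31:4018
  32:2608  33:274  34:6689  35:1221  36:626  37:5905  38:4792  39:5142
  40:5579  41:3085  42:124  43:4590  44:1334  45:1895  46:3991  47:2364
  48:2034  49:2769  50:5694  51:3133  52:4275  53:2948  54:125  55:634
  56:1021  57:2288  58:1595  59:6484  60:2590  61:4572  62:5632  63:838
  64:3608  65:5346  66:1475  67:6143  68:4  69:4249  70:5439  71:1572
  72:3798  73:3098  74:2224  75:521  76:6443  77:4202  78:4023  79:2901
  80:5400  81:1963
Giant step factor: 2735^(-82) ≡ 426 (mod 6691).
Scan 2035·426^i mod 6691 for i = 0, 1, …:
  i=0: 2035   i=1: 3771   i=2: 606   i=3: 3898
  i=4: 1180   i=5: 855   i=6: 2916   i=7: 4381
  i=8: 6208   i=9: 1663     …   i=58: 1527
  i=59: 1475
Match at i=59, j=66: x = 59·82 + 66 = 4904.

4904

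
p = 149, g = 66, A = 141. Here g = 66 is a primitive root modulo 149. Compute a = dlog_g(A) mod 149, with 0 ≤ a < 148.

Baby-step giant-step with m = ceil(sqrt(148)) = 13.
Baby table (66^j mod 149 for j=0..12):
  0:1  1:66  2:35  3:75  4:33  5:92  6:112  7:91
  8:46  9:56  10:120  11:23  12:28
Giant step factor: 66^(-13) ≡ 77 (mod 149).
Scan 141·77^i mod 149 for i = 0, 1, …:
  i=0: 141   i=1: 129   i=2: 99   i=3: 24
  i=4: 60   i=5: 1
Match at i=5, j=0: a = 5·13 + 0 = 65.

65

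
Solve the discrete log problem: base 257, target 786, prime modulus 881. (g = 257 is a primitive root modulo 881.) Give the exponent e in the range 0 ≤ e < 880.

Baby-step giant-step with m = ceil(sqrt(880)) = 30.
Baby table (257^j mod 881 for j=0..29):
  0:1  1:257  2:855  3:366  4:676  5:175  6:44  7:736
  8:618  9:246  10:671  11:652  12:174  13:668  14:762  15:252
  16:451  17:496  18:608  19:319  20:50  21:516  22:462  23:680
  24:322  25:821  26:438  27:679  28:65  29:847
Giant step factor: 257^(-30) ≡ 673 (mod 881).
Scan 786·673^i mod 881 for i = 0, 1, …:
  i=0: 786   i=1: 378   i=2: 666   i=3: 670
  i=4: 719   i=5: 218   i=6: 468   i=7: 447
  i=8: 410   i=9: 177   i=10: 186   i=11: 76
  i=12: 50
Match at i=12, j=20: e = 12·30 + 20 = 380.

380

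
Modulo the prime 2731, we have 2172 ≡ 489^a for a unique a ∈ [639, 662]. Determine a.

653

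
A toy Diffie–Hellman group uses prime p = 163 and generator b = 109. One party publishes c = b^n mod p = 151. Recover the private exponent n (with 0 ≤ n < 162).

88

Baby-step giant-step with m = ceil(sqrt(162)) = 13.
Baby table (109^j mod 163 for j=0..12):
  0:1  1:109  2:145  3:157  4:161  5:108  6:36  7:12
  8:4  9:110  10:91  11:139  12:155
Giant step factor: 109^(-13) ≡ 20 (mod 163).
Scan 151·20^i mod 163 for i = 0, 1, …:
  i=0: 151   i=1: 86   i=2: 90   i=3: 7
  i=4: 140   i=5: 29   i=6: 91
Match at i=6, j=10: n = 6·13 + 10 = 88.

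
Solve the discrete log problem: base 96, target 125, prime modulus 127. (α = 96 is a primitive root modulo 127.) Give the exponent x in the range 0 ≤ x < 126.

81

Baby-step giant-step with m = ceil(sqrt(126)) = 12.
Baby table (96^j mod 127 for j=0..11):
  0:1  1:96  2:72  3:54  4:104  5:78  6:122  7:28
  8:21  9:111  10:115  11:118
Giant step factor: 96^(-12) ≡ 61 (mod 127).
Scan 125·61^i mod 127 for i = 0, 1, …:
  i=0: 125   i=1: 5   i=2: 51   i=3: 63
  i=4: 33   i=5: 108   i=6: 111
Match at i=6, j=9: x = 6·12 + 9 = 81.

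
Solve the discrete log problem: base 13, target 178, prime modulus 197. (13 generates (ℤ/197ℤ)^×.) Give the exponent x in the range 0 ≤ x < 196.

112

Baby-step giant-step with m = ceil(sqrt(196)) = 14.
Baby table (13^j mod 197 for j=0..13):
  0:1  1:13  2:169  3:30  4:193  5:145  6:112  7:77
  8:16  9:11  10:143  11:86  12:133  13:153
Giant step factor: 13^(-14) ≡ 83 (mod 197).
Scan 178·83^i mod 197 for i = 0, 1, …:
  i=0: 178   i=1: 196   i=2: 114   i=3: 6
  i=4: 104   i=5: 161   i=6: 164   i=7: 19
  i=8: 1
Match at i=8, j=0: x = 8·14 + 0 = 112.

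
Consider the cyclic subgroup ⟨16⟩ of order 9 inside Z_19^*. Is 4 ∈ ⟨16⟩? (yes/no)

⟨16⟩ has order 9; its elements mod 19 are {1, 4, 5, 6, 7, 9, 11, 16, 17}.
4 is in this set.

yes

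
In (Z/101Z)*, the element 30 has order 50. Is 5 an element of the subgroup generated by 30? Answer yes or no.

yes

5 ∈ ⟨30⟩ iff 5^50 ≡ 1 (mod 101), since |⟨30⟩| = 50.
5^50 mod 101 = 1.
Since 1 = 1, 5 lies in the subgroup.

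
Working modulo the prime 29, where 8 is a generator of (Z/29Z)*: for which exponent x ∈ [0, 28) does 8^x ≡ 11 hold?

Successive powers of 8 modulo 29:
  8^0=1  8^1=8  8^2=6  8^3=19  8^4=7  8^5=27
  8^6=13  8^7=17  8^8=20  8^9=15  8^10=4  8^11=3
  8^12=24  8^13=18  8^14=28  8^15=21  8^16=23  8^17=10
  8^18=22  8^19=2  8^20=16  8^21=12  8^22=9  8^23=14
  8^24=25  8^25=26  8^26=5  8^27=11
So 8^27 ≡ 11 (mod 29), giving x = 27.

27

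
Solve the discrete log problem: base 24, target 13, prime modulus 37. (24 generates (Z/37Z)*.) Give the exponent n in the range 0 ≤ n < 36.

19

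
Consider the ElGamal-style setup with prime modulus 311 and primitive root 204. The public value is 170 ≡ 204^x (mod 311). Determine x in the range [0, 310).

Baby-step giant-step with m = ceil(sqrt(310)) = 18.
Baby table (204^j mod 311 for j=0..17):
  0:1  1:204  2:253  3:297  4:254  5:190  6:196  7:176
  8:139  9:55  10:24  11:231  12:163  13:286  14:187  15:206
  16:39  17:181
Giant step factor: 204^(-18) ≡ 150 (mod 311).
Scan 170·150^i mod 311 for i = 0, 1, …:
  i=0: 170   i=1: 309   i=2: 11   i=3: 95
  i=4: 255   i=5: 308   i=6: 172   i=7: 298
  i=8: 227   i=9: 151     …   i=14: 76
  i=15: 204
Match at i=15, j=1: x = 15·18 + 1 = 271.

271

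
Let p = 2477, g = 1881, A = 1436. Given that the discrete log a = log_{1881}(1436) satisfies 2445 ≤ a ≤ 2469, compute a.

2451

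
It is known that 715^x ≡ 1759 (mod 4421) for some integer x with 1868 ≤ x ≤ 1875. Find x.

Compute 715^1868 mod 4421 = 1759, then multiply by 715 repeatedly:
  715^1868=1759
Found 1759 at exponent 1868.

1868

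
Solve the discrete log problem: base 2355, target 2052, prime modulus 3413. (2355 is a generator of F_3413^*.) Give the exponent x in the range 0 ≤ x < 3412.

3092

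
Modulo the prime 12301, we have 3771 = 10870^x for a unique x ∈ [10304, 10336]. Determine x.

Compute 10870^10304 mod 12301 = 3069, then multiply by 10870 repeatedly:
  10870^10304=3069  10870^10305=12019  10870^10306=9910  10870^10307=1843  10870^10308=7382
  10870^10309=2917  10870^10310=8113  10870^10311=2441  10870^10312=413  10870^10313=11746
  10870^10314=6941  10870^10315=6637  10870^10316=11126  10870^10317=8489  10870^10318=5629
  10870^10319=2056  10870^10320=10104  10870^10321=7152  10870^10322=12221  10870^10323=3771
Found 3771 at exponent 10323.

10323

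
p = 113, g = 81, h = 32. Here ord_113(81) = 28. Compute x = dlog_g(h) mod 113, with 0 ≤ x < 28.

15

Successive powers of 81 modulo 113:
  81^0=1  81^1=81  81^2=7  81^3=2  81^4=49  81^5=14
  81^6=4  81^7=98  81^8=28  81^9=8  81^10=83  81^11=56
  81^12=16  81^13=53  81^14=112  81^15=32
So 81^15 ≡ 32 (mod 113), giving x = 15.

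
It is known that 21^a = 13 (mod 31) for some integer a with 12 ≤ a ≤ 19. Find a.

Compute 21^12 mod 31 = 4, then multiply by 21 repeatedly:
  21^12=4  21^13=22  21^14=28  21^15=30  21^16=10
  21^17=24  21^18=8  21^19=13
Found 13 at exponent 19.

19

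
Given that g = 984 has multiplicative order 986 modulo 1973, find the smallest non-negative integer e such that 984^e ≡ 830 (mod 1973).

482

Baby-step giant-step with m = ceil(sqrt(986)) = 32.
Baby table (984^j mod 1973 for j=0..31):
  0:1  1:984  2:1486  3:231  4:409  5:1937  6:90  7:1748
  8:1549  9:1060  10:1296  11:706  12:208  13:1453  14:1300  15:696
  16:233  17:404  18:963  19:552  20:593  21:1477  22:1240  23:846
  24:1831  25:355  26:99  27:739  28:1112  29:1166  30:1031  31:382
Giant step factor: 984^(-32) ≡ 1378 (mod 1973).
Scan 830·1378^i mod 1973 for i = 0, 1, …:
  i=0: 830   i=1: 1373   i=2: 1860   i=3: 153
  i=4: 1696   i=5: 1056   i=6: 1067   i=7: 441
  i=8: 14   i=9: 1535     …   i=14: 1430
  i=15: 1486
Match at i=15, j=2: e = 15·32 + 2 = 482.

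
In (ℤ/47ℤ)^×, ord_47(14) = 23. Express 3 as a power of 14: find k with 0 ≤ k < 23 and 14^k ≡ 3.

5

Successive powers of 14 modulo 47:
  14^0=1  14^1=14  14^2=8  14^3=18  14^4=17  14^5=3
So 14^5 ≡ 3 (mod 47), giving k = 5.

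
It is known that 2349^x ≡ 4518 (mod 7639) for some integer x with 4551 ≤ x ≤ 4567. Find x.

4554

Compute 2349^4551 mod 7639 = 2795, then multiply by 2349 repeatedly:
  2349^4551=2795  2349^4552=3554  2349^4553=6558  2349^4554=4518
Found 4518 at exponent 4554.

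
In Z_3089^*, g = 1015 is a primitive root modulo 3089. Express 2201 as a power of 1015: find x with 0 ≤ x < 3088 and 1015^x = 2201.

676

Baby-step giant-step with m = ceil(sqrt(3088)) = 56.
Baby table (1015^j mod 3089 for j=0..55):
  0:1  1:1015  2:1588  3:2451  4:1120  5:48  6:2385  7:2088
  8:266  9:1247  10:2304  11:187  12:1376  13:412  14:1165  15:2477
  16:2798  17:1179  18:1242  19:318  20:1514  21:1477  22:990  23:925
  24:2908  25:1625  26:2938  27:1185  28:1154  29:579  30:775  31:2019
  32:1278  33:2879  34:3080  35:132  36:1153  37:2653  38:2276  39:2657
  40:158  41:2831  42:695  43:1133  44:887  45:1406  46:3061  47:2470
  48:1871  49:2419  50:2619  51:1745  52:1178  53:227  54:1819  55:2152
Giant step factor: 1015^(-56) ≡ 2267 (mod 3089).
Scan 2201·2267^i mod 3089 for i = 0, 1, …:
  i=0: 2201   i=1: 932   i=2: 3057   i=3: 1592
  i=4: 1112   i=5: 280   i=6: 1515   i=7: 2626
  i=8: 639   i=9: 2961   i=10: 190   i=11: 1359
  i=12: 1120
Match at i=12, j=4: x = 12·56 + 4 = 676.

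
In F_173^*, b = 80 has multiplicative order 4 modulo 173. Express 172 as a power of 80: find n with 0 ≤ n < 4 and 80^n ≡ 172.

Successive powers of 80 modulo 173:
  80^0=1  80^1=80  80^2=172
So 80^2 ≡ 172 (mod 173), giving n = 2.

2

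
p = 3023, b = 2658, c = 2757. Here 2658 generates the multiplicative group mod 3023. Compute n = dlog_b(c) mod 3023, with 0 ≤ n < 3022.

Baby-step giant-step with m = ceil(sqrt(3022)) = 55.
Baby table (2658^j mod 3023 for j=0..54):
  0:1  1:2658  2:213  3:853  4:24  5:309  6:2089  7:2334
  8:576  9:1370  10:1768  11:1602  12:1732  13:2650  14:110  15:2172
  16:2269  17:117  18:2640  19:737  20:42  21:2808  22:2900  23:2573
  24:1008  25:886  26:71  27:1292  28:8  29:103  30:1704  31:778
  32:192  33:2472  34:1597  35:534  36:1585  37:1891  38:2052  39:724
  40:1764  41:39  42:880  43:2261  44:14  45:936  46:2982  47:2873
  48:336  49:1303  50:2039  51:2446  52:2018  53:1042  54:568
Giant step factor: 2658^(-55) ≡ 136 (mod 3023).
Scan 2757·136^i mod 3023 for i = 0, 1, …:
  i=0: 2757   i=1: 100   i=2: 1508   i=3: 2547
  i=4: 1770   i=5: 1903   i=6: 1853   i=7: 1099
  i=8: 1337   i=9: 452   i=10: 1012   i=11: 1597
Match at i=11, j=34: n = 11·55 + 34 = 639.

639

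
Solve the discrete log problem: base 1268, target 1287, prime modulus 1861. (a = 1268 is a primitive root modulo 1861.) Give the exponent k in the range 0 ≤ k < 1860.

494

Baby-step giant-step with m = ceil(sqrt(1860)) = 44.
Baby table (1268^j mod 1861 for j=0..43):
  0:1  1:1268  2:1781  3:915  4:817  5:1240  6:1636  7:1294
  8:1251  9:696  10:414  11:150  12:378  13:1027  14:1397  15:1585
  16:1761  17:1609  18:556  19:1550  20:184  21:687  22:168  23:870
  24:1448  25:1118  26:1403  27:1749  28:1281  29:1516  30:1736  31:1546
  32:695  33:1007  34:230  35:1324  36:210  37:157  38:1810  39:467
  40:358  41:1721  42:1136  43:34
Giant step factor: 1268^(-44) ≡ 265 (mod 1861).
Scan 1287·265^i mod 1861 for i = 0, 1, …:
  i=0: 1287   i=1: 492   i=2: 110   i=3: 1235
  i=4: 1600   i=5: 1553   i=6: 264   i=7: 1103
  i=8: 118   i=9: 1494   i=10: 1378   i=11: 414
Match at i=11, j=10: k = 11·44 + 10 = 494.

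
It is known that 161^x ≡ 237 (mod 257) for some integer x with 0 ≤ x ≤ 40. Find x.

Compute 161^0 mod 257 = 1, then multiply by 161 repeatedly:
  161^0=1  161^1=161  161^2=221  161^3=115  161^4=11
  161^5=229  161^6=118  161^7=237
Found 237 at exponent 7.

7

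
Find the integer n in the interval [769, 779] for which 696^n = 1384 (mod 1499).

772

Compute 696^769 mod 1499 = 1335, then multiply by 696 repeatedly:
  696^769=1335  696^770=1279  696^771=1277  696^772=1384
Found 1384 at exponent 772.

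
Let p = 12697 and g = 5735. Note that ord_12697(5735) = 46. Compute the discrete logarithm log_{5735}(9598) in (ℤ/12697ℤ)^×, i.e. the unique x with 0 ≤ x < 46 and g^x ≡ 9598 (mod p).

39

Baby-step giant-step with m = ceil(sqrt(46)) = 7.
Baby table (5735^j mod 12697 for j=0..6):
  0:1  1:5735  2:4995  3:1893  4:420  5:8967  6:2895
Giant step factor: 5735^(-7) ≡ 9598 (mod 12697).
Scan 9598·9598^i mod 12697 for i = 0, 1, …:
  i=0: 9598   i=1: 4869   i=2: 7702   i=3: 1862
  i=4: 6797   i=5: 420
Match at i=5, j=4: x = 5·7 + 4 = 39.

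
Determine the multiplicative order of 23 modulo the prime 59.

The order of 23 must divide p − 1 = 58 = 2 · 29.
Divisors: 1, 2, 29, 58.
Check each in increasing order: 23^1 ≡ 23;  23^2 ≡ 57;  23^29 ≡ 58;  23^58 ≡ 1.
Smallest exponent giving 1 is 58.

58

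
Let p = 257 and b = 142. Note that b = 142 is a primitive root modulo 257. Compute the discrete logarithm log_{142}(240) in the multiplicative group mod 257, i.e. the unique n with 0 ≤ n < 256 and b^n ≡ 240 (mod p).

40

Baby-step giant-step with m = ceil(sqrt(256)) = 16.
Baby table (142^j mod 257 for j=0..15):
  0:1  1:142  2:118  3:51  4:46  5:107  6:31  7:33
  8:60  9:39  10:141  11:233  12:190  13:252  14:61  15:181
Giant step factor: 142^(-16) ≡ 129 (mod 257).
Scan 240·129^i mod 257 for i = 0, 1, …:
  i=0: 240   i=1: 120   i=2: 60
Match at i=2, j=8: n = 2·16 + 8 = 40.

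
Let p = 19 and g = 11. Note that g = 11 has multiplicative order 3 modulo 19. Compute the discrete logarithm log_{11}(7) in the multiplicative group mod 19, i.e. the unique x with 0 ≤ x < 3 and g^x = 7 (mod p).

2

Successive powers of 11 modulo 19:
  11^0=1  11^1=11  11^2=7
So 11^2 ≡ 7 (mod 19), giving x = 2.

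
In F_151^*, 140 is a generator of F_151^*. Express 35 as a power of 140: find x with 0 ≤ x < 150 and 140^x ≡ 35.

41

Baby-step giant-step with m = ceil(sqrt(150)) = 13.
Baby table (140^j mod 151 for j=0..12):
  0:1  1:140  2:121  3:28  4:145  5:66  6:29  7:134
  8:36  9:57  10:128  11:102  12:86
Giant step factor: 140^(-13) ≡ 117 (mod 151).
Scan 35·117^i mod 151 for i = 0, 1, …:
  i=0: 35   i=1: 18   i=2: 143   i=3: 121
Match at i=3, j=2: x = 3·13 + 2 = 41.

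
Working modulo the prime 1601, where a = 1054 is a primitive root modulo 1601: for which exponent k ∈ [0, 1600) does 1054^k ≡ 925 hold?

1046

Baby-step giant-step with m = ceil(sqrt(1600)) = 40.
Baby table (1054^j mod 1601 for j=0..39):
  0:1  1:1054  2:1423  3:1306  4:1265  5:1278  6:571  7:1459
  8:826  9:1261  10:264  11:1283  12:1038  13:569  14:952  15:1182
  16:250  17:936  18:328  19:1497  20:853  21:901  22:261  23:1323
  24:1572  25:1454  26:359  27:550  28:138  29:1362  30:1052  31:916
  32:61  33:254  34:349  35:1217  36:317  37:1110  38:1210  39:944
Giant step factor: 1054^(-40) ≡ 475 (mod 1601).
Scan 925·475^i mod 1601 for i = 0, 1, …:
  i=0: 925   i=1: 701   i=2: 1568   i=3: 335
  i=4: 626   i=5: 1165   i=6: 1030   i=7: 945
  i=8: 595   i=9: 849     …   i=25: 436
  i=26: 571
Match at i=26, j=6: k = 26·40 + 6 = 1046.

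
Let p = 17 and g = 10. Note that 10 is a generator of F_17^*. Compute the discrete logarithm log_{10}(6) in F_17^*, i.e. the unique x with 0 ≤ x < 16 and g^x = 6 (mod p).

Successive powers of 10 modulo 17:
  10^0=1  10^1=10  10^2=15  10^3=14  10^4=4  10^5=6
So 10^5 ≡ 6 (mod 17), giving x = 5.

5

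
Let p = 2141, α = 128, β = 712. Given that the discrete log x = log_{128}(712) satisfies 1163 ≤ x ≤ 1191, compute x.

Compute 128^1163 mod 2141 = 1921, then multiply by 128 repeatedly:
  128^1163=1921  128^1164=1814  128^1165=964  128^1166=1355  128^1167=19
  128^1168=291  128^1169=851  128^1170=1878  128^1171=592  128^1172=841
  128^1173=598  128^1174=1609  128^1175=416  128^1176=1864  128^1177=941
  128^1178=552  128^1179=3  128^1180=384  128^1181=2050  128^1182=1198
  128^1183=1333  128^1184=1485  128^1185=1672  128^1186=2057  128^1187=2094
  128^1188=407  128^1189=712
Found 712 at exponent 1189.

1189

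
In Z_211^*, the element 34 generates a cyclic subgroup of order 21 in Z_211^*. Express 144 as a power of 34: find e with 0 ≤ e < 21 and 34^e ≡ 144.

12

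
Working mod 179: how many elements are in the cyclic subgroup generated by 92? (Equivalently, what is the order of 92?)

178

The order of 92 must divide p − 1 = 178 = 2 · 89.
Divisors: 1, 2, 89, 178.
Check each in increasing order: 92^1 ≡ 92;  92^2 ≡ 51;  92^89 ≡ 178;  92^178 ≡ 1.
Smallest exponent giving 1 is 178.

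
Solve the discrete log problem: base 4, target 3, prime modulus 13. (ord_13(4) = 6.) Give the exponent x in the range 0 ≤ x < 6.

Successive powers of 4 modulo 13:
  4^0=1  4^1=4  4^2=3
So 4^2 ≡ 3 (mod 13), giving x = 2.

2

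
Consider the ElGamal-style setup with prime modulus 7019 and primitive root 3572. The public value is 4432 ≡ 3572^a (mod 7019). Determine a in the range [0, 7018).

3403

Baby-step giant-step with m = ceil(sqrt(7018)) = 84.
Baby table (3572^j mod 7019 for j=0..83):
  0:1  1:3572  2:5661  3:6372  4:5186  5:1251  6:4488  7:6759
  8:4807  9:2130  10:6783  11:6307  12:4633  13:5293  14:4429  15:6581
  16:701  17:5208  18:2626  19:2688  20:6563  21:6595  22:1576  23:234
  24:587  25:5102  26:3020  27:6256  28:4955  29:4361  30:2331  31:1798
  32:71  33:928  34:1848  35:3196  36:3218  37:4593  38:2793  39:2597
  40:4385  41:3831  42:4301  43:5600  44:6069  45:3796  46:5623  47:3997
  48:638  49:4780  50:3952  51:1335  52:2719  53:4991  54:6611  55:2576
  56:6582  57:4273  58:3850  59:1979  60:855  61:795  62:4064  63:1316
  64:5041  65:2717  66:4866  67:2308  68:3870  69:3229  70:1771  71:1893
  72:2499  73:5279  74:3554  75:4536  76:2740  77:2794  78:6169  79:3027
  80:3184  81:2468  82:6851  83:3538
Giant step factor: 3572^(-84) ≡ 6092 (mod 7019).
Scan 4432·6092^i mod 7019 for i = 0, 1, …:
  i=0: 4432   i=1: 4670   i=2: 1633   i=3: 2313
  i=4: 3663   i=5: 1595   i=6: 2444   i=7: 1549
  i=8: 2972   i=9: 3423     …   i=39: 1001
  i=40: 5600
Match at i=40, j=43: a = 40·84 + 43 = 3403.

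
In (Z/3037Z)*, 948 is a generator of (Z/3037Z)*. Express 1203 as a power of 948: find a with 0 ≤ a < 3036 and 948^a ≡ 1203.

2127

Baby-step giant-step with m = ceil(sqrt(3036)) = 56.
Baby table (948^j mod 3037 for j=0..55):
  0:1  1:948  2:2789  3:1782  4:764  5:1466  6:1859  7:872
  8:592  9:2408  10:1997  11:1105  12:2812  13:2327  14:1134  15:2971
  16:1209  17:1183  18:831  19:1205  20:428  21:1823  22:151  23:409
  24:2033  25:1826  26:2995  27:2702  28:1305  29:1081  30:1319  31:2205
  32:884  33:2857  34:2469  35:2122  36:1162  37:2182  38:339  39:2487
  40:964  41:2772  42:851  43:1943  44:1542  45:1019  46:246  47:2396
  48:2769  49:1044  50:2687  51:2270  52:1764  53:1922  54:2893  55:153
Giant step factor: 948^(-56) ≡ 2842 (mod 3037).
Scan 1203·2842^i mod 3037 for i = 0, 1, …:
  i=0: 1203   i=1: 2301   i=2: 781   i=3: 2592
  i=4: 1739   i=5: 1039   i=6: 874   i=7: 2679
  i=8: 2996   i=9: 1921     …   i=36: 373
  i=37: 153
Match at i=37, j=55: a = 37·56 + 55 = 2127.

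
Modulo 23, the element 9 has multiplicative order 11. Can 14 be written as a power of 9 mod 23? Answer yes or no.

⟨9⟩ has order 11; its elements mod 23 are {1, 2, 3, 4, 6, 8, 9, 12, 13, 16, 18}.
14 is not in this set.

no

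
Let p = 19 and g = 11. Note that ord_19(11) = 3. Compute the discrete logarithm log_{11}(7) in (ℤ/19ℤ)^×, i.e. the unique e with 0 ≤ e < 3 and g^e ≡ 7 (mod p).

2

Successive powers of 11 modulo 19:
  11^0=1  11^1=11  11^2=7
So 11^2 ≡ 7 (mod 19), giving e = 2.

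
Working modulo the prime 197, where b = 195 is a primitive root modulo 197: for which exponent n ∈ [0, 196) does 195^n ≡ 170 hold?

151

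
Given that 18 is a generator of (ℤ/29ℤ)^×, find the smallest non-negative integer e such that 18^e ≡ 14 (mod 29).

Successive powers of 18 modulo 29:
  18^0=1  18^1=18  18^2=5  18^3=3  18^4=25  18^5=15
  18^6=9  18^7=17  18^8=16  18^9=27  18^10=22  18^11=19
  18^12=23  18^13=8  18^14=28  18^15=11  18^16=24  18^17=26
  18^18=4  18^19=14
So 18^19 ≡ 14 (mod 29), giving e = 19.

19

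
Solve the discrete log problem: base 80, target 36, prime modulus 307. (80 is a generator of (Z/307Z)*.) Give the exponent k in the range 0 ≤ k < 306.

Baby-step giant-step with m = ceil(sqrt(306)) = 18.
Baby table (80^j mod 307 for j=0..17):
  0:1  1:80  2:260  3:231  4:60  5:195  6:250  7:45
  8:223  9:34  10:264  11:244  12:179  13:198  14:183  15:211
  16:302  17:214
Giant step factor: 80^(-18) ≡ 81 (mod 307).
Scan 36·81^i mod 307 for i = 0, 1, …:
  i=0: 36   i=1: 153   i=2: 113   i=3: 250
Match at i=3, j=6: k = 3·18 + 6 = 60.

60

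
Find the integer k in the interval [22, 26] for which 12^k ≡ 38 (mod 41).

25

Compute 12^22 mod 41 = 20, then multiply by 12 repeatedly:
  12^22=20  12^23=35  12^24=10  12^25=38
Found 38 at exponent 25.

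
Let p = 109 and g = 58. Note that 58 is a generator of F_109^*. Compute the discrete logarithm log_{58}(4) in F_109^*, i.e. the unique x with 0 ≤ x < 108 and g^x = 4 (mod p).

6

Baby-step giant-step with m = ceil(sqrt(108)) = 11.
Baby table (58^j mod 109 for j=0..10):
  0:1  1:58  2:94  3:2  4:7  5:79  6:4  7:14
  8:49  9:8  10:28
Giant step factor: 58^(-11) ≡ 99 (mod 109).
Scan 4·99^i mod 109 for i = 0, 1, …:
  i=0: 4
Match at i=0, j=6: x = 0·11 + 6 = 6.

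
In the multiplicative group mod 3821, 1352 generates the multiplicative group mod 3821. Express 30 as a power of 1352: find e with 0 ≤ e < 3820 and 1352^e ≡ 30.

Baby-step giant-step with m = ceil(sqrt(3820)) = 62.
Baby table (1352^j mod 3821 for j=0..61):
  0:1  1:1352  2:1466  3:2754  4:1754  5:2388  6:3652  7:772
  8:611  9:736  10:1612  11:1454  12:1814  13:3267  14:3729  15:1709
  16:2684  17:2639  18:2935  19:1922  20:264  21:1575  22:1103  23:1066
  24:715  25:3788  26:1236  27:1295  28:822  29:3254  30:1437  31:1756
  32:1271  33:2763  34:2459  35:298  36:1691  37:1274  38:2998  39:3036
  40:918  41:3132  42:796  43:2491  44:1531  45:2751  46:1519  47:1811
  48:3032  49:3152  50:1089  51:1243  52:3117  53:3442  54:3427  55:2252
  56:3188  57:88  58:525  59:2915  60:1629  61:1512
Giant step factor: 1352^(-62) ≡ 1042 (mod 3821).
Scan 30·1042^i mod 3821 for i = 0, 1, …:
  i=0: 30   i=1: 692   i=2: 2716   i=3: 2532
  i=4: 1854   i=5: 2263   i=6: 489   i=7: 1345
  i=8: 3004   i=9: 769     …   i=54: 2972
  i=55: 1814
Match at i=55, j=12: e = 55·62 + 12 = 3422.

3422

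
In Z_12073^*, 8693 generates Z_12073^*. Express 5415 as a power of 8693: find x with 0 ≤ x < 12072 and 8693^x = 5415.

Baby-step giant-step with m = ceil(sqrt(12072)) = 110.
Baby table (8693^j mod 12073 for j=0..109):
  0:1  1:8693  2:3342  3:4368  4:1439  5:1599  6:4084  7:7592
  8:6238  9:7091  10:9398  11:10896  12:6243  13:2264  14:1962  15:8590
  16:1365  17:10259  18:10309  19:10331  20:8409  21:9495  22:9007  23:4446
  24:3405  25:8742  26:6744  27:11177  28:10230  29:11745  30:9997  31:2467
  32:3983  33:10928  34:6740  35:551  36:8935  37:6346  38:4241  39:8144
  40:11793  41:4706  42:5934  43:8406  44:7562  45:11054  46:3415  47:11161
  48:3945  49:6565  50:474  51:3589  52:2545  53:5949  54:5998  55:9400
  56:4136  57:854  58:11000  59:4840  60:11788  61:9533  62:1297  63:10712
  64:367  65:3059  66:7141  67:9420  68:8974  69:7329  70:1776  71:9474
  72:7549  73:6702  74:8261  75:2669  76:9384  77:9924  78:7747  79:1477
  80:5962  81:10350  82:4554  83:555  84:7488  85:7641  86:9640  87:1827
  88:6116  89:8969  90:83  91:9212  92:11780  93:354  94:10780  95:11987
  96:928  97:2340  98:10688  99:9049  100:7362  101:10966  102:11103  103:6817
  104:5897  105:663  106:4638  107:6387  108:10537  109:290
Giant step factor: 8693^(-110) ≡ 10843 (mod 12073).
Scan 5415·10843^i mod 12073 for i = 0, 1, …:
  i=0: 5415   i=1: 3846   i=2: 2036   i=3: 6904
  i=4: 7472   i=5: 9066   i=6: 4272   i=7: 9268
  i=8: 9345   i=9: 11219     …   i=63: 7767
  i=64: 8406
Match at i=64, j=43: x = 64·110 + 43 = 7083.

7083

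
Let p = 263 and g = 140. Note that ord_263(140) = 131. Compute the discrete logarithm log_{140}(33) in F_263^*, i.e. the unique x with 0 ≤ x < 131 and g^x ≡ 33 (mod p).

13

Successive powers of 140 modulo 263:
  140^0=1  140^1=140  140^2=138  140^3=121  140^4=108  140^5=129
  140^6=176  140^7=181  140^8=92  140^9=256  140^10=72  140^11=86
  140^12=205  140^13=33
So 140^13 ≡ 33 (mod 263), giving x = 13.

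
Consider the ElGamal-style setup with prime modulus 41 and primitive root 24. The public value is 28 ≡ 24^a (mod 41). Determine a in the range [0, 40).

7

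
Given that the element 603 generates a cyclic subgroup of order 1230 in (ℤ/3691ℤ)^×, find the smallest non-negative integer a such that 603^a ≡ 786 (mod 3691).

Baby-step giant-step with m = ceil(sqrt(1230)) = 36.
Baby table (603^j mod 3691 for j=0..35):
  0:1  1:603  2:1891  3:3445  4:2993  5:3571  6:1460  7:1922
  8:3683  9:2558  10:3327  11:1968  12:1893  13:960  14:3084  15:3079
  16:64  17:1682  18:2912  19:2711  20:3311  21:3393  22:1165  23:1205
  24:3179  25:1308  26:2541  27:458  28:3040  29:2384  30:1753  31:1433
  32:405  33:609  34:1818  35:27
Giant step factor: 603^(-36) ≡ 2691 (mod 3691).
Scan 786·2691^i mod 3691 for i = 0, 1, …:
  i=0: 786   i=1: 183   i=2: 1550   i=3: 220
  i=4: 1460
Match at i=4, j=6: a = 4·36 + 6 = 150.

150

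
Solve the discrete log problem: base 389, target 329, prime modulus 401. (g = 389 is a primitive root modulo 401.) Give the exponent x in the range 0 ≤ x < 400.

360

Baby-step giant-step with m = ceil(sqrt(400)) = 20.
Baby table (389^j mod 401 for j=0..19):
  0:1  1:389  2:144  3:277  4:285  5:189  6:138  7:349
  8:223  9:131  10:32  11:17  12:197  13:42  14:298  15:33
  16:5  17:341  18:319  19:182
Giant step factor: 389^(-20) ≡ 56 (mod 401).
Scan 329·56^i mod 401 for i = 0, 1, …:
  i=0: 329   i=1: 379   i=2: 372   i=3: 381
  i=4: 83   i=5: 237   i=6: 39   i=7: 179
  i=8: 400   i=9: 345     …   i=17: 222
  i=18: 1
Match at i=18, j=0: x = 18·20 + 0 = 360.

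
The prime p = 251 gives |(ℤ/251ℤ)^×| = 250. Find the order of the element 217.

125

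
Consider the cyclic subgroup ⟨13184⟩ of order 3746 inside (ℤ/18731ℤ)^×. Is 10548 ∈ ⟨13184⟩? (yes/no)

yes

10548 ∈ ⟨13184⟩ iff 10548^3746 ≡ 1 (mod 18731), since |⟨13184⟩| = 3746.
10548^3746 mod 18731 = 1.
Since 1 = 1, 10548 lies in the subgroup.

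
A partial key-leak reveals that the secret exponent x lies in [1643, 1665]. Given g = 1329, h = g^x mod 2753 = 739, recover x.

1663

Compute 1329^1643 mod 2753 = 1505, then multiply by 1329 repeatedly:
  1329^1643=1505  1329^1644=1467  1329^1645=519  1329^1646=1501  1329^1647=1657
  1329^1648=2506  1329^1649=2097  1329^1650=877  1329^1651=1014  1329^1652=1389
  1329^1653=1471  1329^1654=329  1329^1655=2267  1329^1656=1061  1329^1657=533
  1329^1658=836  1329^1659=1585  1329^1660=420  1329^1661=2074  1329^1662=593
  1329^1663=739
Found 739 at exponent 1663.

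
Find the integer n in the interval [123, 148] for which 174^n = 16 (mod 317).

128

Compute 174^123 mod 317 = 201, then multiply by 174 repeatedly:
  174^123=201  174^124=104  174^125=27  174^126=260  174^127=226
  174^128=16
Found 16 at exponent 128.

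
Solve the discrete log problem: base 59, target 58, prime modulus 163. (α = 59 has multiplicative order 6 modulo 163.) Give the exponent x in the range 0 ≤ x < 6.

2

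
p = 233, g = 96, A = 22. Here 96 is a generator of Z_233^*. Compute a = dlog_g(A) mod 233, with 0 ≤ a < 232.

101

Baby-step giant-step with m = ceil(sqrt(232)) = 16.
Baby table (96^j mod 233 for j=0..15):
  0:1  1:96  2:129  3:35  4:98  5:88  6:60  7:168
  8:51  9:3  10:55  11:154  12:105  13:61  14:31  15:180
Giant step factor: 96^(-16) ≡ 92 (mod 233).
Scan 22·92^i mod 233 for i = 0, 1, …:
  i=0: 22   i=1: 160   i=2: 41   i=3: 44
  i=4: 87   i=5: 82   i=6: 88
Match at i=6, j=5: a = 6·16 + 5 = 101.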